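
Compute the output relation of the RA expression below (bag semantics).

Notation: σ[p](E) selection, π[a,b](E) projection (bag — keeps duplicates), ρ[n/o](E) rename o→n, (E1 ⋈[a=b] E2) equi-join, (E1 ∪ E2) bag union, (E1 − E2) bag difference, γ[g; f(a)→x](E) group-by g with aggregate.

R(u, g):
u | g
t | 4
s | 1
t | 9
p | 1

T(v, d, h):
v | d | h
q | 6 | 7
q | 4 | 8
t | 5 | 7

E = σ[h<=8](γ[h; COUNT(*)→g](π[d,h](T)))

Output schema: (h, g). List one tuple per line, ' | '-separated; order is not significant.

Row counts bottom-up:
  T → 3
  π[d,h](T) → 3
  γ[h; COUNT(*)→g](π[d,h](T)) → 2
  σ[h<=8](γ[h; COUNT(*)→g](π[d,h](T))) → 2

== RESULT ==
h | g
7 | 2
8 | 1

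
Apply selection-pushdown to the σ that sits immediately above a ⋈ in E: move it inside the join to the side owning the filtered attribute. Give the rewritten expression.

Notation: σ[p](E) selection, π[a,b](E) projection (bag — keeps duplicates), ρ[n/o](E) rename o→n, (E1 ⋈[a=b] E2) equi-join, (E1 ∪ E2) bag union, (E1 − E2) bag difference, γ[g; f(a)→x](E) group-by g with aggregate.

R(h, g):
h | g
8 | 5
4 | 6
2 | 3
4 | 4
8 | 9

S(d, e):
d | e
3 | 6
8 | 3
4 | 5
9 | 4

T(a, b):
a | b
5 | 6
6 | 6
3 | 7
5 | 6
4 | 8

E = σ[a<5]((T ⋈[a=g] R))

σ filters on a, owned by the left side.
E' = (σ[a<5](T) ⋈[a=g] R)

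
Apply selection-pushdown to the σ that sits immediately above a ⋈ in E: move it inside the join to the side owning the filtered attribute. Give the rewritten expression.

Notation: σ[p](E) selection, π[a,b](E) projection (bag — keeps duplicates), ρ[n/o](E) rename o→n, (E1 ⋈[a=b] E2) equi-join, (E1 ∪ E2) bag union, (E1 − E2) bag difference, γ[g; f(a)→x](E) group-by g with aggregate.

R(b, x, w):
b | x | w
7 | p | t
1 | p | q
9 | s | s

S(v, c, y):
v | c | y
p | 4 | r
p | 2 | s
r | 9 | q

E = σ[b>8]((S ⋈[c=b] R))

σ filters on b, owned by the right side.
E' = (S ⋈[c=b] σ[b>8](R))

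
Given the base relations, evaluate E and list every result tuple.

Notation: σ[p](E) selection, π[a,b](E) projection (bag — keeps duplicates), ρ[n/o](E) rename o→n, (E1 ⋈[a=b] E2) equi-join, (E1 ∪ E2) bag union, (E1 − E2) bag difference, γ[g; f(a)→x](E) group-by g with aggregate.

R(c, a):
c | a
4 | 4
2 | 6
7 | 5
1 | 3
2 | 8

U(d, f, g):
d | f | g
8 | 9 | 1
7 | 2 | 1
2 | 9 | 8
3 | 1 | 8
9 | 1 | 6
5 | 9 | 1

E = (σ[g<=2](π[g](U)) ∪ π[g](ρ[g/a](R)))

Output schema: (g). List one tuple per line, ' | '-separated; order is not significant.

Per-node cardinality:
  U → 6
  π[g](U) → 6
  σ[g<=2](π[g](U)) → 3
  R → 5
  ρ[g/a](R) → 5
  π[g](ρ[g/a](R)) → 5
  (σ[g<=2](π[g](U)) ∪ π[g](ρ[g/a](R))) → 8

== RESULT ==
g
1
1
1
3
4
5
6
8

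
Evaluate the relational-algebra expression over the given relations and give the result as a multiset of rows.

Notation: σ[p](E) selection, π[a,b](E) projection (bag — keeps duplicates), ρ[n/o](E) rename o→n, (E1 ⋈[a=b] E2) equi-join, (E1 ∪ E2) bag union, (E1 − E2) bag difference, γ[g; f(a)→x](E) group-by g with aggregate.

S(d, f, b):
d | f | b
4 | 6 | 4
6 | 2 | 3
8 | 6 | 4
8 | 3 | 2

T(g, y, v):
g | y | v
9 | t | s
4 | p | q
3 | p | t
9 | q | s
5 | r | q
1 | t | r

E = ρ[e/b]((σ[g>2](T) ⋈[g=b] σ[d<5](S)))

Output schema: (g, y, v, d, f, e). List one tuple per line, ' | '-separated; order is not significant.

Row counts bottom-up:
  T → 6
  σ[g>2](T) → 5
  S → 4
  σ[d<5](S) → 1
  (σ[g>2](T) ⋈[g=b] σ[d<5](S)) → 1
  ρ[e/b]((σ[g>2](T) ⋈[g=b] σ[d<5](S))) → 1

== RESULT ==
g | y | v | d | f | e
4 | p | q | 4 | 6 | 4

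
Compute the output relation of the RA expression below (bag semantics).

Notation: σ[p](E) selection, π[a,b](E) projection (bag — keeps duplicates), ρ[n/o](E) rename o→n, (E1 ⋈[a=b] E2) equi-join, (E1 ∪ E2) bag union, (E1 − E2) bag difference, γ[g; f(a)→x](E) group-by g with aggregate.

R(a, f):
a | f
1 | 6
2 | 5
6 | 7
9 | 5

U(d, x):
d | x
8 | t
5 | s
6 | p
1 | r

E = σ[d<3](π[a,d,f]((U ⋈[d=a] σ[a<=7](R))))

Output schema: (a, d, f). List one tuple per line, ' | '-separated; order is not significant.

Subexpression sizes:
  U → 4
  R → 4
  σ[a<=7](R) → 3
  (U ⋈[d=a] σ[a<=7](R)) → 2
  π[a,d,f]((U ⋈[d=a] σ[a<=7](R))) → 2
  σ[d<3](π[a,d,f]((U ⋈[d=a] σ[a<=7](R)))) → 1

== RESULT ==
a | d | f
1 | 1 | 6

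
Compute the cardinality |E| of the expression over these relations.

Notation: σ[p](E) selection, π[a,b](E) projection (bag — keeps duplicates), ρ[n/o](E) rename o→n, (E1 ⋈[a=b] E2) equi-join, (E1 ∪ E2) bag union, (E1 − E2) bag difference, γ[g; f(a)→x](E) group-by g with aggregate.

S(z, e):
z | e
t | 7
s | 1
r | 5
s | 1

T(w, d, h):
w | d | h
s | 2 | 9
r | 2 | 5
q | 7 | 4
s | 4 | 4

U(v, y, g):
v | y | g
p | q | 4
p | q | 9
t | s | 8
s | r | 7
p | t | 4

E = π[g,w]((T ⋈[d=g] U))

Subexpression sizes:
  T → 4
  U → 5
  (T ⋈[d=g] U) → 3
  π[g,w]((T ⋈[d=g] U)) → 3

|E| = 3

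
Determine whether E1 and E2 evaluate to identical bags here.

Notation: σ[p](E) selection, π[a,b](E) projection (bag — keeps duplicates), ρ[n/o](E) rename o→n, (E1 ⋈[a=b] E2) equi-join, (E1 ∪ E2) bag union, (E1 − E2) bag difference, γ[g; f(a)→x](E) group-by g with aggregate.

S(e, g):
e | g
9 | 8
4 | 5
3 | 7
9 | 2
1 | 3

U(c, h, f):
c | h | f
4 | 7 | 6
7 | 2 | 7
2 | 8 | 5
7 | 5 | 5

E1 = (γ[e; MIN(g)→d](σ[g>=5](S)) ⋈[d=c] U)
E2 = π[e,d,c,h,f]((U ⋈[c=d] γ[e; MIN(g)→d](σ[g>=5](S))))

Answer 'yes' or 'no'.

E1 stepwise |·|:
  S → 5
  σ[g>=5](S) → 3
  γ[e; MIN(g)→d](σ[g>=5](S)) → 3
  U → 4
  (γ[e; MIN(g)→d](σ[g>=5](S)) ⋈[d=c] U) → 2
E2 stepwise |·|:
  U → 4
  S → 5
  σ[g>=5](S) → 3
  γ[e; MIN(g)→d](σ[g>=5](S)) → 3
  (U ⋈[c=d] γ[e; MIN(g)→d](σ[g>=5](S))) → 2
  π[e,d,c,h,f]((U ⋈[c=d] γ[e; MIN(g)→d](σ[g>=5](S)))) → 2

E1 and E2 produce the same multiset:
e | d | c | h | f
3 | 7 | 7 | 2 | 7
3 | 7 | 7 | 5 | 5

yes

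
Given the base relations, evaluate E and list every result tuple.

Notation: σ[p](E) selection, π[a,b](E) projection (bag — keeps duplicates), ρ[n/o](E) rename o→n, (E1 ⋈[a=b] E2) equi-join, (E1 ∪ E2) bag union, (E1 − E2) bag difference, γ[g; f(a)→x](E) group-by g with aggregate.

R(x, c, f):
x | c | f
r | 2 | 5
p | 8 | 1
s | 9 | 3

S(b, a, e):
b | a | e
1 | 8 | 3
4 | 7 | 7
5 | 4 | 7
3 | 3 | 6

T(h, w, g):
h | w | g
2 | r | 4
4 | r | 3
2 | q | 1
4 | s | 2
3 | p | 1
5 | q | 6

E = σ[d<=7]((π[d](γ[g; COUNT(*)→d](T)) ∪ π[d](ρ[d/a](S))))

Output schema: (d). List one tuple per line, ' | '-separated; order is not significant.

Stepwise |·|:
  T → 6
  γ[g; COUNT(*)→d](T) → 5
  π[d](γ[g; COUNT(*)→d](T)) → 5
  S → 4
  ρ[d/a](S) → 4
  π[d](ρ[d/a](S)) → 4
  (π[d](γ[g; COUNT(*)→d](T)) ∪ π[d](ρ[d/a](S))) → 9
  σ[d<=7]((π[d](γ[g; COUNT(*)→d](T)) ∪ π[d](ρ[d/a](S)))) → 8

== RESULT ==
d
1
1
1
1
2
3
4
7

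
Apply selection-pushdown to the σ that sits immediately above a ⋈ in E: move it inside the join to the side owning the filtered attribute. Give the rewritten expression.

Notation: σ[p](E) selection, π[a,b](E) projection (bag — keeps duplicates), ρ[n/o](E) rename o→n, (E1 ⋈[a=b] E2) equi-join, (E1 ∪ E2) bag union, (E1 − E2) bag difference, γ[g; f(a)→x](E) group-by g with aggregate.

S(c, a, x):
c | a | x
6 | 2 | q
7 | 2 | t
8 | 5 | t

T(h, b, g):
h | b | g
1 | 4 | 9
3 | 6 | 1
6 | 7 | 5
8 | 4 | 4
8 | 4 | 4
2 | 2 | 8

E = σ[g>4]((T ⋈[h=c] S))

σ filters on g, owned by the left side.
E' = (σ[g>4](T) ⋈[h=c] S)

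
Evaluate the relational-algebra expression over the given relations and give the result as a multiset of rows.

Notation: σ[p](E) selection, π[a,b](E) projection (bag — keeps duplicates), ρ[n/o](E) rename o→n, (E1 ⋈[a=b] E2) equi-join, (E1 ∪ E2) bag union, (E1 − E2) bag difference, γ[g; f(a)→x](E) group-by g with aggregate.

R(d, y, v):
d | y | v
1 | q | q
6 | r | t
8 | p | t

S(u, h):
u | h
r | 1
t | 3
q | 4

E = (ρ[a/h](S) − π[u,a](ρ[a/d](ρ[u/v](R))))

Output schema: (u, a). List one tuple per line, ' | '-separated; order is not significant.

Row counts bottom-up:
  S → 3
  ρ[a/h](S) → 3
  R → 3
  ρ[u/v](R) → 3
  ρ[a/d](ρ[u/v](R)) → 3
  π[u,a](ρ[a/d](ρ[u/v](R))) → 3
  (ρ[a/h](S) − π[u,a](ρ[a/d](ρ[u/v](R)))) → 3

== RESULT ==
u | a
q | 4
r | 1
t | 3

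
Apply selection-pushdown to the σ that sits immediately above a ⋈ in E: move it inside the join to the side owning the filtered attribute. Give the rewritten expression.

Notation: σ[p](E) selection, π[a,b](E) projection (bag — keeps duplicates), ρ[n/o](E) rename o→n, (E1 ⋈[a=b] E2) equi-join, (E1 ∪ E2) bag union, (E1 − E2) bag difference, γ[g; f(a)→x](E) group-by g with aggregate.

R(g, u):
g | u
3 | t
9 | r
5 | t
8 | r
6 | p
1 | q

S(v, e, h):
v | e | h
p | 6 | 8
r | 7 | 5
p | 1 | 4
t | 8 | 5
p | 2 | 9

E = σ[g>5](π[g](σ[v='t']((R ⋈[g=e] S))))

σ filters on v, owned by the right side.
E' = σ[g>5](π[g]((R ⋈[g=e] σ[v='t'](S))))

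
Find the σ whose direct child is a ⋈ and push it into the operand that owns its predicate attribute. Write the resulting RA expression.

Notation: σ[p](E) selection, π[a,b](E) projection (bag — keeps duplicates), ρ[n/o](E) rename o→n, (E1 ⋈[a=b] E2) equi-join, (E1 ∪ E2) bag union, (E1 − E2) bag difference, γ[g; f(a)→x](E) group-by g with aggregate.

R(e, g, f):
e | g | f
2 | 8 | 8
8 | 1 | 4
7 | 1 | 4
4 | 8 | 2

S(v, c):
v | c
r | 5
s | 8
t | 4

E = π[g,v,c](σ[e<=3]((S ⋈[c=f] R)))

σ filters on e, owned by the right side.
E' = π[g,v,c]((S ⋈[c=f] σ[e<=3](R)))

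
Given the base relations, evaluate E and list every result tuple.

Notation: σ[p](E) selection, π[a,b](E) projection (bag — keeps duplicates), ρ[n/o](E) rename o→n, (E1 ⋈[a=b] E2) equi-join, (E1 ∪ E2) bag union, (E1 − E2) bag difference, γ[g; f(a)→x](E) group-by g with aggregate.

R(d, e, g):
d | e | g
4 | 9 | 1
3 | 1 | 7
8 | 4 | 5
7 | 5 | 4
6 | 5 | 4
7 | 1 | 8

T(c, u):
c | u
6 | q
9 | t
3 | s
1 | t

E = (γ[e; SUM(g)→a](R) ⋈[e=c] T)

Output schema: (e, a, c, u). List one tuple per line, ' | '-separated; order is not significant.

Stepwise |·|:
  R → 6
  γ[e; SUM(g)→a](R) → 4
  T → 4
  (γ[e; SUM(g)→a](R) ⋈[e=c] T) → 2

== RESULT ==
e | a | c | u
1 | 15 | 1 | t
9 | 1 | 9 | t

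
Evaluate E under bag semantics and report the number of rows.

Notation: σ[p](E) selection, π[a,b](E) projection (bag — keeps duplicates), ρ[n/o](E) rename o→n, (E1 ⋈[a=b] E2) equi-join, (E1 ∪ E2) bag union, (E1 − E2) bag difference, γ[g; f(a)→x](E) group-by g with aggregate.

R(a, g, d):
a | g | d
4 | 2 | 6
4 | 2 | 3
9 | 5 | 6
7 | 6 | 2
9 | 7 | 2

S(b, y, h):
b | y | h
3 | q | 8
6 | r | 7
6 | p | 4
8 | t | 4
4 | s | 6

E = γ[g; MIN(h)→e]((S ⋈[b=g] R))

Stepwise |·|:
  S → 5
  R → 5
  (S ⋈[b=g] R) → 2
  γ[g; MIN(h)→e]((S ⋈[b=g] R)) → 1

|E| = 1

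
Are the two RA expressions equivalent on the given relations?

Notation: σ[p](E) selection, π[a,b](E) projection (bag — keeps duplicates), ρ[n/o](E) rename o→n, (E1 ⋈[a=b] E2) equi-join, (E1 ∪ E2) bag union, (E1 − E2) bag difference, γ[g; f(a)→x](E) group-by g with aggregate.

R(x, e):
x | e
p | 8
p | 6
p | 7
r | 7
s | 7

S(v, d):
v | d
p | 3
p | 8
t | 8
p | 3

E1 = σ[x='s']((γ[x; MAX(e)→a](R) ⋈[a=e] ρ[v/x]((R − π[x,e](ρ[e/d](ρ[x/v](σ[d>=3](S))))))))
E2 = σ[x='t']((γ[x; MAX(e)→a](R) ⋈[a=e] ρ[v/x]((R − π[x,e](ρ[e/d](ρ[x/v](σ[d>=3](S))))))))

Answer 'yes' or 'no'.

E1 subexpression sizes:
  R → 5
  γ[x; MAX(e)→a](R) → 3
  R → 5
  S → 4
  σ[d>=3](S) → 4
  ρ[x/v](σ[d>=3](S)) → 4
  ρ[e/d](ρ[x/v](σ[d>=3](S))) → 4
  π[x,e](ρ[e/d](ρ[x/v](σ[d>=3](S)))) → 4
  (R − π[x,e](ρ[e/d](ρ[x/v](σ[d>=3](S))))) → 4
  ρ[v/x]((R − π[x,e](ρ[e/d](ρ[x/v](σ[d>=3](S)))))) → 4
  (γ[x; MAX(e)→a](R) ⋈[a=e] ρ[v/x]((R − π[x,e](ρ[e/d](ρ[x/v](σ[d>=3](S))))))) → 6
  σ[x='s']((γ[x; MAX(e)→a](R) ⋈[a=e] ρ[v/x]((R − π[x,e](ρ[e/d](ρ[x/v](σ[d>=3](S)))))))) → 3
E2 subexpression sizes:
  R → 5
  γ[x; MAX(e)→a](R) → 3
  R → 5
  S → 4
  σ[d>=3](S) → 4
  ρ[x/v](σ[d>=3](S)) → 4
  ρ[e/d](ρ[x/v](σ[d>=3](S))) → 4
  π[x,e](ρ[e/d](ρ[x/v](σ[d>=3](S)))) → 4
  (R − π[x,e](ρ[e/d](ρ[x/v](σ[d>=3](S))))) → 4
  ρ[v/x]((R − π[x,e](ρ[e/d](ρ[x/v](σ[d>=3](S)))))) → 4
  (γ[x; MAX(e)→a](R) ⋈[a=e] ρ[v/x]((R − π[x,e](ρ[e/d](ρ[x/v](σ[d>=3](S))))))) → 6
  σ[x='t']((γ[x; MAX(e)→a](R) ⋈[a=e] ρ[v/x]((R − π[x,e](ρ[e/d](ρ[x/v](σ[d>=3](S)))))))) → 0

E1 result:
x | a | v | e
s | 7 | p | 7
s | 7 | r | 7
s | 7 | s | 7
E2 result:
x | a | v | e
(0 rows)
Witness: ('s', 7, 'r', 7) appears 1× in E1 but 0× in E2.

no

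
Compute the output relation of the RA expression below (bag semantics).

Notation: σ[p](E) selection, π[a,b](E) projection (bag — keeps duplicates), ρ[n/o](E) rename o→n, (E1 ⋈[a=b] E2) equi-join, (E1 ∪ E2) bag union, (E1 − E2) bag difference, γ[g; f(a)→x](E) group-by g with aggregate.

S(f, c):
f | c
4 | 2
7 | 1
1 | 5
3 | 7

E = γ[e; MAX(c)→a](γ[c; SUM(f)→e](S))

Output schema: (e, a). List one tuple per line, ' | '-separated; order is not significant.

Per-node cardinality:
  S → 4
  γ[c; SUM(f)→e](S) → 4
  γ[e; MAX(c)→a](γ[c; SUM(f)→e](S)) → 4

== RESULT ==
e | a
1 | 5
3 | 7
4 | 2
7 | 1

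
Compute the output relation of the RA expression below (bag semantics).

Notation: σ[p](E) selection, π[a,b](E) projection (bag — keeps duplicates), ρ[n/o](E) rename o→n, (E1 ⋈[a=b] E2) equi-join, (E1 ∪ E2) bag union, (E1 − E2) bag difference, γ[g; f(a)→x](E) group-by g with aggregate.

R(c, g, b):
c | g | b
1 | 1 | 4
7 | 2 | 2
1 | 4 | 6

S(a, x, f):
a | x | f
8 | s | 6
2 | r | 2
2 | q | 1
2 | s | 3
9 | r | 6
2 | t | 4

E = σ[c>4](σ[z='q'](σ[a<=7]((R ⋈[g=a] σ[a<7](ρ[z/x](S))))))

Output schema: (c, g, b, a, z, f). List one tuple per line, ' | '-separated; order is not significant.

Subexpression sizes:
  R → 3
  S → 6
  ρ[z/x](S) → 6
  σ[a<7](ρ[z/x](S)) → 4
  (R ⋈[g=a] σ[a<7](ρ[z/x](S))) → 4
  σ[a<=7]((R ⋈[g=a] σ[a<7](ρ[z/x](S)))) → 4
  σ[z='q'](σ[a<=7]((R ⋈[g=a] σ[a<7](ρ[z/x](S))))) → 1
  σ[c>4](σ[z='q'](σ[a<=7]((R ⋈[g=a] σ[a<7](ρ[z/x](S)))))) → 1

== RESULT ==
c | g | b | a | z | f
7 | 2 | 2 | 2 | q | 1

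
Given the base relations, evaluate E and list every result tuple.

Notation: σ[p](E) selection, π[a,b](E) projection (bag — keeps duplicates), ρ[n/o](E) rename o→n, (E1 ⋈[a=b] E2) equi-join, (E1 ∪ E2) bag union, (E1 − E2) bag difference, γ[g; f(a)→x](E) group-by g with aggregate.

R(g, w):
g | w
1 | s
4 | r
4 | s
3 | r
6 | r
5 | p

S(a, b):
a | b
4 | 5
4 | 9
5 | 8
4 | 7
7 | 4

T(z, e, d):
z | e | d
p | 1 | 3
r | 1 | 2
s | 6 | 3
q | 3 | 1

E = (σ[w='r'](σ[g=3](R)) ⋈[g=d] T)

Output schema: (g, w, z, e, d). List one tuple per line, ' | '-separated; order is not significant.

Stepwise |·|:
  R → 6
  σ[g=3](R) → 1
  σ[w='r'](σ[g=3](R)) → 1
  T → 4
  (σ[w='r'](σ[g=3](R)) ⋈[g=d] T) → 2

== RESULT ==
g | w | z | e | d
3 | r | p | 1 | 3
3 | r | s | 6 | 3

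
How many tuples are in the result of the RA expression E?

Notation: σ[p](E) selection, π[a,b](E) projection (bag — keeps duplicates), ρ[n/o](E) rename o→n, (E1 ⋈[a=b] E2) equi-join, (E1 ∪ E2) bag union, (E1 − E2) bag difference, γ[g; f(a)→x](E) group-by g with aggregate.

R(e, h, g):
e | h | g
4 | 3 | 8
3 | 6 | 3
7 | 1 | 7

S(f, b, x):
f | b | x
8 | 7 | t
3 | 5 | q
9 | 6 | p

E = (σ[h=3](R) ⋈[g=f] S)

Per-node cardinality:
  R → 3
  σ[h=3](R) → 1
  S → 3
  (σ[h=3](R) ⋈[g=f] S) → 1

|E| = 1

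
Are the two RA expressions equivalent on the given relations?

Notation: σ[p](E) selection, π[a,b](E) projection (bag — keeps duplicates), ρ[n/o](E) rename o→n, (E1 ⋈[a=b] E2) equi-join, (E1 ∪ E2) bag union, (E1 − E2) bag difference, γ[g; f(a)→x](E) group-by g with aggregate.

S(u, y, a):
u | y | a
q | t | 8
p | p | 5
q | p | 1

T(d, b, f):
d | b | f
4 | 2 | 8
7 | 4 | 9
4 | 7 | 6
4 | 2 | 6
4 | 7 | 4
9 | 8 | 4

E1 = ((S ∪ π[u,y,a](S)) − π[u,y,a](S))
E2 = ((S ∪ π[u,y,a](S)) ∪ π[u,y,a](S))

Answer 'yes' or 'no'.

E1 row counts bottom-up:
  S → 3
  S → 3
  π[u,y,a](S) → 3
  (S ∪ π[u,y,a](S)) → 6
  S → 3
  π[u,y,a](S) → 3
  ((S ∪ π[u,y,a](S)) − π[u,y,a](S)) → 3
E2 row counts bottom-up:
  S → 3
  S → 3
  π[u,y,a](S) → 3
  (S ∪ π[u,y,a](S)) → 6
  S → 3
  π[u,y,a](S) → 3
  ((S ∪ π[u,y,a](S)) ∪ π[u,y,a](S)) → 9

E1 result:
u | y | a
p | p | 5
q | p | 1
q | t | 8
E2 result:
u | y | a
p | p | 5
p | p | 5
p | p | 5
q | p | 1
q | p | 1
q | p | 1
q | t | 8
q | t | 8
q | t | 8
Witness: ('p', 'p', 5) appears 1× in E1 but 3× in E2.

no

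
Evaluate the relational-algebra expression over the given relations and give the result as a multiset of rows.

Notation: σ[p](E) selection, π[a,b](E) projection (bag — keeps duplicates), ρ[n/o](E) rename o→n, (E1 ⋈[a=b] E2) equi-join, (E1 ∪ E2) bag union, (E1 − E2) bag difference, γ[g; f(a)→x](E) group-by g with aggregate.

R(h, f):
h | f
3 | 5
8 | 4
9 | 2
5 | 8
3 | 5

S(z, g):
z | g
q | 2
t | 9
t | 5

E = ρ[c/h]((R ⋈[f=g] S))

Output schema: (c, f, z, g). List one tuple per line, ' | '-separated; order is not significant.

Row counts bottom-up:
  R → 5
  S → 3
  (R ⋈[f=g] S) → 3
  ρ[c/h]((R ⋈[f=g] S)) → 3

== RESULT ==
c | f | z | g
3 | 5 | t | 5
3 | 5 | t | 5
9 | 2 | q | 2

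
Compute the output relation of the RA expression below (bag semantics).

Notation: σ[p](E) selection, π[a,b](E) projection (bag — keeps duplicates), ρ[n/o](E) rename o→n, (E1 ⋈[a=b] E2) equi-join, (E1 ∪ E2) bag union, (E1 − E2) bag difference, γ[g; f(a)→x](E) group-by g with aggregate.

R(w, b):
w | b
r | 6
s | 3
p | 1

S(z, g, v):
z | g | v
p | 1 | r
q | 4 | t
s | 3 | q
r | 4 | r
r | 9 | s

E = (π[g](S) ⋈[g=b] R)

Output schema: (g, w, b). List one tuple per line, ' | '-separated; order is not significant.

Stepwise |·|:
  S → 5
  π[g](S) → 5
  R → 3
  (π[g](S) ⋈[g=b] R) → 2

== RESULT ==
g | w | b
1 | p | 1
3 | s | 3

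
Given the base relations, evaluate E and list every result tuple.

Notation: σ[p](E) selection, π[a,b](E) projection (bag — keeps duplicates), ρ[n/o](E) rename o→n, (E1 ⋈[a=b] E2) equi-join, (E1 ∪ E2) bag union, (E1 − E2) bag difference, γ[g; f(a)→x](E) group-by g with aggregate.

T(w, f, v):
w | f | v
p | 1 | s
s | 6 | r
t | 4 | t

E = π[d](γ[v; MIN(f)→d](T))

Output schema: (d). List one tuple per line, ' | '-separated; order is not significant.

Stepwise |·|:
  T → 3
  γ[v; MIN(f)→d](T) → 3
  π[d](γ[v; MIN(f)→d](T)) → 3

== RESULT ==
d
1
4
6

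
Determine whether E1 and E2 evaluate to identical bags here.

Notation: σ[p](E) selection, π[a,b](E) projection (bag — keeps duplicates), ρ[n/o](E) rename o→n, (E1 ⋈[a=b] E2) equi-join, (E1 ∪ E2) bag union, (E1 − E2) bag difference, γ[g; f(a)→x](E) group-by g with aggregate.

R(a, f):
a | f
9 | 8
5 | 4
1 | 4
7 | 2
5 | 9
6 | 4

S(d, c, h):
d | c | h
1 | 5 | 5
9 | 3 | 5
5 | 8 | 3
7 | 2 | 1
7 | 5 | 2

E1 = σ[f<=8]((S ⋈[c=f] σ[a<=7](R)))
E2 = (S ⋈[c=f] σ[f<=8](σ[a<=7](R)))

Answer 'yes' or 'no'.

E1 row counts bottom-up:
  S → 5
  R → 6
  σ[a<=7](R) → 5
  (S ⋈[c=f] σ[a<=7](R)) → 1
  σ[f<=8]((S ⋈[c=f] σ[a<=7](R))) → 1
E2 row counts bottom-up:
  S → 5
  R → 6
  σ[a<=7](R) → 5
  σ[f<=8](σ[a<=7](R)) → 4
  (S ⋈[c=f] σ[f<=8](σ[a<=7](R))) → 1

E1 and E2 produce the same multiset:
d | c | h | a | f
7 | 2 | 1 | 7 | 2

yes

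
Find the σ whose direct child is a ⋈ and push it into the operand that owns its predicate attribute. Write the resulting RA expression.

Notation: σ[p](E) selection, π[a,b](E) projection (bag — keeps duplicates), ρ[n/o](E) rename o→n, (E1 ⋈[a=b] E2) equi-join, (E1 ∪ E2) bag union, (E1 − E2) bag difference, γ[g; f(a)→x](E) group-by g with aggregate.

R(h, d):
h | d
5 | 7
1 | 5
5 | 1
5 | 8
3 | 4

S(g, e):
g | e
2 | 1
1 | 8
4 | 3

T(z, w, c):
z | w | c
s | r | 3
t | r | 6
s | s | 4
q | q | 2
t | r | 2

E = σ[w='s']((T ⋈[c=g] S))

σ filters on w, owned by the left side.
E' = (σ[w='s'](T) ⋈[c=g] S)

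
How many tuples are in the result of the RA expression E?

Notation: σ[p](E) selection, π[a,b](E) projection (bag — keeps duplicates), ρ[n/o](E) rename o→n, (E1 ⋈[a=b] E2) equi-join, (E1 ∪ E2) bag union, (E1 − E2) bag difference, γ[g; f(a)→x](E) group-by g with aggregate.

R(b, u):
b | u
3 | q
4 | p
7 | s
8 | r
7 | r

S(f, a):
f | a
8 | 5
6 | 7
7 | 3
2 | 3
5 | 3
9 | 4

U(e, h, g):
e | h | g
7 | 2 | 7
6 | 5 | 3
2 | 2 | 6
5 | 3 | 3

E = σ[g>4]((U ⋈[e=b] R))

Subexpression sizes:
  U → 4
  R → 5
  (U ⋈[e=b] R) → 2
  σ[g>4]((U ⋈[e=b] R)) → 2

|E| = 2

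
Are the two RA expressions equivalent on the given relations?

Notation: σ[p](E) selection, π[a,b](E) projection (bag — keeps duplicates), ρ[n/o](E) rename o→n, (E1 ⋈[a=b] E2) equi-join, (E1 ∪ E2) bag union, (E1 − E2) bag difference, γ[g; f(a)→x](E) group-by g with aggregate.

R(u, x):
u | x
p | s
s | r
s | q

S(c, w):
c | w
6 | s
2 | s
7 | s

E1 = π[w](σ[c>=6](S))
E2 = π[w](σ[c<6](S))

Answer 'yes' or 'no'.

E1 per-node cardinality:
  S → 3
  σ[c>=6](S) → 2
  π[w](σ[c>=6](S)) → 2
E2 per-node cardinality:
  S → 3
  σ[c<6](S) → 1
  π[w](σ[c<6](S)) → 1

E1 result:
w
s
s
E2 result:
w
s
Witness: ('s',) appears 2× in E1 but 1× in E2.

no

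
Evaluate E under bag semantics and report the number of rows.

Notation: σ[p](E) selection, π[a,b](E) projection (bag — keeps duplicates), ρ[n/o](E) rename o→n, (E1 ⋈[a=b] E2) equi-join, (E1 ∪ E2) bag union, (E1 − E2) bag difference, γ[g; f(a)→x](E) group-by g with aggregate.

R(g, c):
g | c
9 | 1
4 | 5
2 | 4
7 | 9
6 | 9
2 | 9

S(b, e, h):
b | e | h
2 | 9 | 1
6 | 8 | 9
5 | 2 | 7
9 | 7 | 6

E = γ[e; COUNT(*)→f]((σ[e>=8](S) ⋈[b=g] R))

Per-node cardinality:
  S → 4
  σ[e>=8](S) → 2
  R → 6
  (σ[e>=8](S) ⋈[b=g] R) → 3
  γ[e; COUNT(*)→f]((σ[e>=8](S) ⋈[b=g] R)) → 2

|E| = 2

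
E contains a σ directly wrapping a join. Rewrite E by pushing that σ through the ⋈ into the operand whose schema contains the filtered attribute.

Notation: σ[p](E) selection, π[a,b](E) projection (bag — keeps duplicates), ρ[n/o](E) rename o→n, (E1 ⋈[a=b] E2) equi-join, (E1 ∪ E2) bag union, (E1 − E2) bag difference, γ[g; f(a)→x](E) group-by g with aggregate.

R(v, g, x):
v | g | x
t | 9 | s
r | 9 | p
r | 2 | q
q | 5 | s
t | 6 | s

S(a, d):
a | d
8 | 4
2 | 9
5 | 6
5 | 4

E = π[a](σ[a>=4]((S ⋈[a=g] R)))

σ filters on a, owned by the left side.
E' = π[a]((σ[a>=4](S) ⋈[a=g] R))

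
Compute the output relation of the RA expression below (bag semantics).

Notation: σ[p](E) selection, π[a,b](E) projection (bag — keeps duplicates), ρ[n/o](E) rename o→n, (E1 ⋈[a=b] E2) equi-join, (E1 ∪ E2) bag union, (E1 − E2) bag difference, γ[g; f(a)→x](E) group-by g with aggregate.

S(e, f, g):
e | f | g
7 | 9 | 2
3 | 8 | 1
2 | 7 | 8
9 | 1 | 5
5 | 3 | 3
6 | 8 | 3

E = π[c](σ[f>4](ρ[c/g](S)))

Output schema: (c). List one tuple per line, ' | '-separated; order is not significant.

Row counts bottom-up:
  S → 6
  ρ[c/g](S) → 6
  σ[f>4](ρ[c/g](S)) → 4
  π[c](σ[f>4](ρ[c/g](S))) → 4

== RESULT ==
c
1
2
3
8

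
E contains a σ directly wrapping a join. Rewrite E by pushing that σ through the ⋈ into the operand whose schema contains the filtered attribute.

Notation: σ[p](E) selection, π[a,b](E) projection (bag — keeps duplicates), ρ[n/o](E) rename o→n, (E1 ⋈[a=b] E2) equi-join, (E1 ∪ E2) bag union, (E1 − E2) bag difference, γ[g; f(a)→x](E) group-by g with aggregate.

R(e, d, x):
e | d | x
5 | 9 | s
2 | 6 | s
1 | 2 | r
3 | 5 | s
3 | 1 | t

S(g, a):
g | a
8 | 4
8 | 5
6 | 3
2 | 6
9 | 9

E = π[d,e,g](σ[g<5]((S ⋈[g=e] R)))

σ filters on g, owned by the left side.
E' = π[d,e,g]((σ[g<5](S) ⋈[g=e] R))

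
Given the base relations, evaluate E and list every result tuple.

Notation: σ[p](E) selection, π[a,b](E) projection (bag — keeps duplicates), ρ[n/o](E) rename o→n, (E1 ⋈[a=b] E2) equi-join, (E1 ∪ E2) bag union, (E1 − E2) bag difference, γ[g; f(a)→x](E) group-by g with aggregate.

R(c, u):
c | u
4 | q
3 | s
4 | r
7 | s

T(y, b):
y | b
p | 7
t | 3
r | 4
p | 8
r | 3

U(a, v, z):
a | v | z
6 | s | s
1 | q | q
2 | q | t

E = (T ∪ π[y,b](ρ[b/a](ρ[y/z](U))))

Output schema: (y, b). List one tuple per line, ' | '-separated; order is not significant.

Per-node cardinality:
  T → 5
  U → 3
  ρ[y/z](U) → 3
  ρ[b/a](ρ[y/z](U)) → 3
  π[y,b](ρ[b/a](ρ[y/z](U))) → 3
  (T ∪ π[y,b](ρ[b/a](ρ[y/z](U)))) → 8

== RESULT ==
y | b
p | 7
p | 8
q | 1
r | 3
r | 4
s | 6
t | 2
t | 3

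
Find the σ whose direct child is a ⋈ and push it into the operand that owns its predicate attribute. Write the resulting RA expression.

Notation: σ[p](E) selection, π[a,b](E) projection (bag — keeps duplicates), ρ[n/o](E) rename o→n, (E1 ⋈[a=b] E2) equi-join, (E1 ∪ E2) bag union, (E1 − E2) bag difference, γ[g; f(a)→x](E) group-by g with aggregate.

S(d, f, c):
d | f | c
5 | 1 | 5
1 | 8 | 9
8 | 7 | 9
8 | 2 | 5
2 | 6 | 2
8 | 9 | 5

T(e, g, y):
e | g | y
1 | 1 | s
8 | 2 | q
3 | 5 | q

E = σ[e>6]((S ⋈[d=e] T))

σ filters on e, owned by the right side.
E' = (S ⋈[d=e] σ[e>6](T))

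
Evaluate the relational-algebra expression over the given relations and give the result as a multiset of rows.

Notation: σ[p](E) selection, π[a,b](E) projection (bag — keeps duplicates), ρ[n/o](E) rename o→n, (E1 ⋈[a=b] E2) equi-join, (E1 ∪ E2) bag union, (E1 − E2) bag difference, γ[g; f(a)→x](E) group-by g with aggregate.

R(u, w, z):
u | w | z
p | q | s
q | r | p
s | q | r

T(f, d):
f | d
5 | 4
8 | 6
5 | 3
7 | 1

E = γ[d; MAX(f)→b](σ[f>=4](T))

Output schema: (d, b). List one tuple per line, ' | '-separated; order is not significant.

Subexpression sizes:
  T → 4
  σ[f>=4](T) → 4
  γ[d; MAX(f)→b](σ[f>=4](T)) → 4

== RESULT ==
d | b
1 | 7
3 | 5
4 | 5
6 | 8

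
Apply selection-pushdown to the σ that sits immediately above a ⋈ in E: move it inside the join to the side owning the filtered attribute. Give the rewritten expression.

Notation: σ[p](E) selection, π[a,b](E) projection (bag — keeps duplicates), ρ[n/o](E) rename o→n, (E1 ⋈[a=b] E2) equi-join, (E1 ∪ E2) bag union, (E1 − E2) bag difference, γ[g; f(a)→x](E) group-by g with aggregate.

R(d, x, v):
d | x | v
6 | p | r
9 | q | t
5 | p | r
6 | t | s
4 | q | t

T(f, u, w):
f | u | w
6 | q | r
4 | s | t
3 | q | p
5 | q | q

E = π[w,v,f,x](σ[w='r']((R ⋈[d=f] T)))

σ filters on w, owned by the right side.
E' = π[w,v,f,x]((R ⋈[d=f] σ[w='r'](T)))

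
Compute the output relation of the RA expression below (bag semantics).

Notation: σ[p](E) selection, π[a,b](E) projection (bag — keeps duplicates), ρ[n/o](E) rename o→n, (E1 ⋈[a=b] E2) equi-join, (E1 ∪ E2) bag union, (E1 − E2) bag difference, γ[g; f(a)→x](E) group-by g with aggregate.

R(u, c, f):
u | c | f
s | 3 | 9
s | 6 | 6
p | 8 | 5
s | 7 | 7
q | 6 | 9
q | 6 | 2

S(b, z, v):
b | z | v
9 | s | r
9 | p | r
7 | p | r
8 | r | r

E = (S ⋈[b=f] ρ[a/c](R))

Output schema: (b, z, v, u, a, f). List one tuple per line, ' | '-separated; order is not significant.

Stepwise |·|:
  S → 4
  R → 6
  ρ[a/c](R) → 6
  (S ⋈[b=f] ρ[a/c](R)) → 5

== RESULT ==
b | z | v | u | a | f
7 | p | r | s | 7 | 7
9 | p | r | q | 6 | 9
9 | p | r | s | 3 | 9
9 | s | r | q | 6 | 9
9 | s | r | s | 3 | 9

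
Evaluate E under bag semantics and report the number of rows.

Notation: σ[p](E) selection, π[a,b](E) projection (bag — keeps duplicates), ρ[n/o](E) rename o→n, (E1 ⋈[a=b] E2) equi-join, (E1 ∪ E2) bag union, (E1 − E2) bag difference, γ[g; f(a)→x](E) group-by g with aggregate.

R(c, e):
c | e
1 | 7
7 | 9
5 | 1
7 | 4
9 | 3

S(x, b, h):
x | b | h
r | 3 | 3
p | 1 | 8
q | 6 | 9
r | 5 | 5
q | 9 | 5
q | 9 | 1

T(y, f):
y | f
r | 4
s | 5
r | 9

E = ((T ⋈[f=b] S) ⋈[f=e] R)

Row counts bottom-up:
  T → 3
  S → 6
  (T ⋈[f=b] S) → 3
  R → 5
  ((T ⋈[f=b] S) ⋈[f=e] R) → 2

|E| = 2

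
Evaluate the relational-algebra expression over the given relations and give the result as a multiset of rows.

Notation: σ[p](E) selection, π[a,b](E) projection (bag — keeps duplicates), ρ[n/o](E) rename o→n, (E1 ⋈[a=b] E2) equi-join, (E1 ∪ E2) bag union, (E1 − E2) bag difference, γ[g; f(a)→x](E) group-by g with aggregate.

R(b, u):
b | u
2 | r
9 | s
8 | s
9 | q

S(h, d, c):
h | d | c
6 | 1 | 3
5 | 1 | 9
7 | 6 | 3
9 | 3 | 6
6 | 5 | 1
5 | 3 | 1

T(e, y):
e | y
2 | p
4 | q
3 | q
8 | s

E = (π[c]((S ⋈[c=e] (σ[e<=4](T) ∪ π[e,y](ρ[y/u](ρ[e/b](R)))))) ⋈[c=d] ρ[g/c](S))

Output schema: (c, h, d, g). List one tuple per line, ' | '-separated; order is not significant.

Subexpression sizes:
  S → 6
  T → 4
  σ[e<=4](T) → 3
  R → 4
  ρ[e/b](R) → 4
  ρ[y/u](ρ[e/b](R)) → 4
  π[e,y](ρ[y/u](ρ[e/b](R))) → 4
  (σ[e<=4](T) ∪ π[e,y](ρ[y/u](ρ[e/b](R)))) → 7
  (S ⋈[c=e] (σ[e<=4](T) ∪ π[e,y](ρ[y/u](ρ[e/b](R))))) → 4
  π[c]((S ⋈[c=e] (σ[e<=4](T) ∪ π[e,y](ρ[y/u](ρ[e/b](R)))))) → 4
  S → 6
  ρ[g/c](S) → 6
  (π[c]((S ⋈[c=e] (σ[e<=4](T) ∪ π[e,y](ρ[y/u](ρ[e/b](R)))))) ⋈[c=d] ρ[g/c](S)) → 4

== RESULT ==
c | h | d | g
3 | 5 | 3 | 1
3 | 5 | 3 | 1
3 | 9 | 3 | 6
3 | 9 | 3 | 6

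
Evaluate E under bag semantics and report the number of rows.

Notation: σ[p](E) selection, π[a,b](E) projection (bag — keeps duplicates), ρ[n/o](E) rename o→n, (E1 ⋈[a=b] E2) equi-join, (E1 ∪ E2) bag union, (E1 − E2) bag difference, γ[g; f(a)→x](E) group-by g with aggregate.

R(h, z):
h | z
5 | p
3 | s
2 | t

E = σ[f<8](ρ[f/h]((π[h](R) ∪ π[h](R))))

Stepwise |·|:
  R → 3
  π[h](R) → 3
  R → 3
  π[h](R) → 3
  (π[h](R) ∪ π[h](R)) → 6
  ρ[f/h]((π[h](R) ∪ π[h](R))) → 6
  σ[f<8](ρ[f/h]((π[h](R) ∪ π[h](R)))) → 6

|E| = 6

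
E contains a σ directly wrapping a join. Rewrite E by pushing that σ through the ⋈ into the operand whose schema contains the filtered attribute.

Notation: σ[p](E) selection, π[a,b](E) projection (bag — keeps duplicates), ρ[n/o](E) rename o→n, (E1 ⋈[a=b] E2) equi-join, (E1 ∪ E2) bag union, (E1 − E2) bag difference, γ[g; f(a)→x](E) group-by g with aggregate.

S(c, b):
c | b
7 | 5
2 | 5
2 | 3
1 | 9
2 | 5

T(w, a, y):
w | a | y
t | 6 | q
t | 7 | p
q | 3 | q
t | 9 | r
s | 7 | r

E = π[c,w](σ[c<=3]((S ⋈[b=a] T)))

σ filters on c, owned by the left side.
E' = π[c,w]((σ[c<=3](S) ⋈[b=a] T))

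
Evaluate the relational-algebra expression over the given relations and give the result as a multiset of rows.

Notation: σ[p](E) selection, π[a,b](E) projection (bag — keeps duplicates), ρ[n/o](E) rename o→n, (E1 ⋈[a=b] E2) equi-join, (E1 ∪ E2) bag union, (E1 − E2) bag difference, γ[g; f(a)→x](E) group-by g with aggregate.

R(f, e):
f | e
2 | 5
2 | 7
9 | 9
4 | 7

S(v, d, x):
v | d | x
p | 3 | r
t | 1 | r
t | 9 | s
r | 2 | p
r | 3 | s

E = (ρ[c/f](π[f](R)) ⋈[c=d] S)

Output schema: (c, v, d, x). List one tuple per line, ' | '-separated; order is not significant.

Stepwise |·|:
  R → 4
  π[f](R) → 4
  ρ[c/f](π[f](R)) → 4
  S → 5
  (ρ[c/f](π[f](R)) ⋈[c=d] S) → 3

== RESULT ==
c | v | d | x
2 | r | 2 | p
2 | r | 2 | p
9 | t | 9 | s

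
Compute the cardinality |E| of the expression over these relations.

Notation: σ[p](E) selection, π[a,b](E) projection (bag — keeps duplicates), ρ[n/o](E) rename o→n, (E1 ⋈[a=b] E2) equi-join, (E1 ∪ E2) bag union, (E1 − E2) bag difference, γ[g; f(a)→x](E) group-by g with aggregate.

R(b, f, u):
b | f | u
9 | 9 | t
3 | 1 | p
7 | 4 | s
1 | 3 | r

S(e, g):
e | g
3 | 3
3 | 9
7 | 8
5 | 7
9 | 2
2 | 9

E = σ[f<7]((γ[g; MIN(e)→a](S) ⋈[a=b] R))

Per-node cardinality:
  S → 6
  γ[g; MIN(e)→a](S) → 5
  R → 4
  (γ[g; MIN(e)→a](S) ⋈[a=b] R) → 3
  σ[f<7]((γ[g; MIN(e)→a](S) ⋈[a=b] R)) → 2

|E| = 2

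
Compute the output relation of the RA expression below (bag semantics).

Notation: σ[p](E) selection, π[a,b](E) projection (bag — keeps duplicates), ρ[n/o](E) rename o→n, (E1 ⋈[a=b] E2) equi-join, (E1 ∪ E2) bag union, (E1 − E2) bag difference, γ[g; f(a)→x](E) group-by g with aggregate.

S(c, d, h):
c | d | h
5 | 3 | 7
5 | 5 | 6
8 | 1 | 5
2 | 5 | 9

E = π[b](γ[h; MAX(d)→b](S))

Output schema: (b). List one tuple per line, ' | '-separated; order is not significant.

Per-node cardinality:
  S → 4
  γ[h; MAX(d)→b](S) → 4
  π[b](γ[h; MAX(d)→b](S)) → 4

== RESULT ==
b
1
3
5
5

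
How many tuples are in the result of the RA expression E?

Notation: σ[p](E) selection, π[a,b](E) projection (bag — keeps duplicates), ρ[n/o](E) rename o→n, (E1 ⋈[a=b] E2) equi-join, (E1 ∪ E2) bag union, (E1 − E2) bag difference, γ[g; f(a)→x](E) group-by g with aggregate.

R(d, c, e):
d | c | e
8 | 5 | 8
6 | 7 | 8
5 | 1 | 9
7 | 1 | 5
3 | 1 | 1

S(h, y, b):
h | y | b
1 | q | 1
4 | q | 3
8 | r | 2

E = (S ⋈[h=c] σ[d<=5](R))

Row counts bottom-up:
  S → 3
  R → 5
  σ[d<=5](R) → 2
  (S ⋈[h=c] σ[d<=5](R)) → 2

|E| = 2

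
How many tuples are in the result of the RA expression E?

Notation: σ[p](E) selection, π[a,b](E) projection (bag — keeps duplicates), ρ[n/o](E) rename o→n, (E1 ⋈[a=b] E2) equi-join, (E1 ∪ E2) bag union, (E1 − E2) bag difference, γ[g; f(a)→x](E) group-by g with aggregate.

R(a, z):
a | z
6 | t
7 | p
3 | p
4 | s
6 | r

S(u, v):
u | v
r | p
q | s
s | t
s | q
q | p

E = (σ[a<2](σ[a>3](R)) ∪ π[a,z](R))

Subexpression sizes:
  R → 5
  σ[a>3](R) → 4
  σ[a<2](σ[a>3](R)) → 0
  R → 5
  π[a,z](R) → 5
  (σ[a<2](σ[a>3](R)) ∪ π[a,z](R)) → 5

|E| = 5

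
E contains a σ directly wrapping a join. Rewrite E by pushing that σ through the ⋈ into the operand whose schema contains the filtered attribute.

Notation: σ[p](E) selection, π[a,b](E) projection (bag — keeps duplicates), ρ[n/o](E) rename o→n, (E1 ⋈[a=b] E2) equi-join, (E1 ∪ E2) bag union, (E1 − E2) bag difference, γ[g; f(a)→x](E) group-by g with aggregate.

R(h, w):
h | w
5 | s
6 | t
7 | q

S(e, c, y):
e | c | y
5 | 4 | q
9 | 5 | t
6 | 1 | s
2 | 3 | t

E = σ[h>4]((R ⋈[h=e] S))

σ filters on h, owned by the left side.
E' = (σ[h>4](R) ⋈[h=e] S)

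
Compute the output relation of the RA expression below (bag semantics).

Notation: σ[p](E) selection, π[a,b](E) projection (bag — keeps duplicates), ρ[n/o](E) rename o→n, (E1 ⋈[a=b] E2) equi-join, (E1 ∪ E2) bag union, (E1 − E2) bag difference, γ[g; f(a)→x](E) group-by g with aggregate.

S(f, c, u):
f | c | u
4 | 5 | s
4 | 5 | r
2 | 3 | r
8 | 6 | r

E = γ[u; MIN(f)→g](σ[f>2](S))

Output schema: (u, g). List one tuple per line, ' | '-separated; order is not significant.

Row counts bottom-up:
  S → 4
  σ[f>2](S) → 3
  γ[u; MIN(f)→g](σ[f>2](S)) → 2

== RESULT ==
u | g
r | 4
s | 4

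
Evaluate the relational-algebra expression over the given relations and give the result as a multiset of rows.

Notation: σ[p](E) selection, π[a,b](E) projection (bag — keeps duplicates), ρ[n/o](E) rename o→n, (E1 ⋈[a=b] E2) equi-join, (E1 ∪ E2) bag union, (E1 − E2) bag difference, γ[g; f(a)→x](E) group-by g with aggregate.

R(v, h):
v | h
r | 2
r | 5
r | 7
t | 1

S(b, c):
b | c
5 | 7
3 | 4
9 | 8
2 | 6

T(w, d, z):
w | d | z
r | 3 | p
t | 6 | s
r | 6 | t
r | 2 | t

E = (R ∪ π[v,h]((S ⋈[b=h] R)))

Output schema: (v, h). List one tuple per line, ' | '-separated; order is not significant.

Per-node cardinality:
  R → 4
  S → 4
  R → 4
  (S ⋈[b=h] R) → 2
  π[v,h]((S ⋈[b=h] R)) → 2
  (R ∪ π[v,h]((S ⋈[b=h] R))) → 6

== RESULT ==
v | h
r | 2
r | 2
r | 5
r | 5
r | 7
t | 1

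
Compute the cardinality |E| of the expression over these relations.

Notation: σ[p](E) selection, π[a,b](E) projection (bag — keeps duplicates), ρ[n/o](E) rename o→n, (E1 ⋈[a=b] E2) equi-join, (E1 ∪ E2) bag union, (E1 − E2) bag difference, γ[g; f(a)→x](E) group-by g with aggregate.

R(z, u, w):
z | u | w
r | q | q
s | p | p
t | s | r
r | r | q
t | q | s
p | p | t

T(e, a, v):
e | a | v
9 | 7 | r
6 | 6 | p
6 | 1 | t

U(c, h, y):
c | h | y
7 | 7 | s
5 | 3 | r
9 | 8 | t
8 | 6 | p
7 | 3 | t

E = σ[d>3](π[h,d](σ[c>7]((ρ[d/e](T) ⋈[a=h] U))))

Subexpression sizes:
  T → 3
  ρ[d/e](T) → 3
  U → 5
  (ρ[d/e](T) ⋈[a=h] U) → 2
  σ[c>7]((ρ[d/e](T) ⋈[a=h] U)) → 1
  π[h,d](σ[c>7]((ρ[d/e](T) ⋈[a=h] U))) → 1
  σ[d>3](π[h,d](σ[c>7]((ρ[d/e](T) ⋈[a=h] U)))) → 1

|E| = 1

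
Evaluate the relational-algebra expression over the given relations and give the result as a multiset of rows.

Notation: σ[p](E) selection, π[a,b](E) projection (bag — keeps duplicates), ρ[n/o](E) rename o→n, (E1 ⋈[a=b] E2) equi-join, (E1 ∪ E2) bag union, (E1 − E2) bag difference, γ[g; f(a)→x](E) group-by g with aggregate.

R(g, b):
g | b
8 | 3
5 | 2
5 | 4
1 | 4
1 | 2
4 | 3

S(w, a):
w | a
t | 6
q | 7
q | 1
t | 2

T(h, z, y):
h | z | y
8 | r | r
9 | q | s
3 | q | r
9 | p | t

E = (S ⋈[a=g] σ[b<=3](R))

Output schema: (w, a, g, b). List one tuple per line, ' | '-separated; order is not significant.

Row counts bottom-up:
  S → 4
  R → 6
  σ[b<=3](R) → 4
  (S ⋈[a=g] σ[b<=3](R)) → 1

== RESULT ==
w | a | g | b
q | 1 | 1 | 2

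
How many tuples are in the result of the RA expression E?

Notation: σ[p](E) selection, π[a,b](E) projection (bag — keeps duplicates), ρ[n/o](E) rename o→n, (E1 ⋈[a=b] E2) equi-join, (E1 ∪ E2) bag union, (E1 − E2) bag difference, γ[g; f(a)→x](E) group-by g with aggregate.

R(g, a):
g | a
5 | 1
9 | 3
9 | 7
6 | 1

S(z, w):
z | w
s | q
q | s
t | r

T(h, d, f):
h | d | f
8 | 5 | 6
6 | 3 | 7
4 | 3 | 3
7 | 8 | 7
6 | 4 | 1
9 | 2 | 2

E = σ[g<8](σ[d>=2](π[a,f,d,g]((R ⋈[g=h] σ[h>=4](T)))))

Stepwise |·|:
  R → 4
  T → 6
  σ[h>=4](T) → 6
  (R ⋈[g=h] σ[h>=4](T)) → 4
  π[a,f,d,g]((R ⋈[g=h] σ[h>=4](T))) → 4
  σ[d>=2](π[a,f,d,g]((R ⋈[g=h] σ[h>=4](T)))) → 4
  σ[g<8](σ[d>=2](π[a,f,d,g]((R ⋈[g=h] σ[h>=4](T))))) → 2

|E| = 2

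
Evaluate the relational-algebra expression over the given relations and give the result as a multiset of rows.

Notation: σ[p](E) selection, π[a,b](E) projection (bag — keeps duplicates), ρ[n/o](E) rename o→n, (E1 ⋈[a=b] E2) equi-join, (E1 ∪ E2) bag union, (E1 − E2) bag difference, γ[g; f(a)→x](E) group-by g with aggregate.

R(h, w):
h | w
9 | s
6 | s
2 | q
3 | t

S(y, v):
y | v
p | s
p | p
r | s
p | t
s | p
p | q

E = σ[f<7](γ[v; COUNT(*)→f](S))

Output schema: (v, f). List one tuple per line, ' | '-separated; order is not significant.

Per-node cardinality:
  S → 6
  γ[v; COUNT(*)→f](S) → 4
  σ[f<7](γ[v; COUNT(*)→f](S)) → 4

== RESULT ==
v | f
p | 2
q | 1
s | 2
t | 1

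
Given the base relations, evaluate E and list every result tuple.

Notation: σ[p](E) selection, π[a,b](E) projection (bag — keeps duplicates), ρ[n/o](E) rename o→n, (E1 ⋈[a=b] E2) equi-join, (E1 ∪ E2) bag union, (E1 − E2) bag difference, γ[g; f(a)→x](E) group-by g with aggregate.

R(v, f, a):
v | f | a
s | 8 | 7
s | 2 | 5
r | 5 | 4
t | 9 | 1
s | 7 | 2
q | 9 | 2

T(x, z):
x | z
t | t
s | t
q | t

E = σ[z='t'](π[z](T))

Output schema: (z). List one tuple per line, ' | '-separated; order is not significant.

Per-node cardinality:
  T → 3
  π[z](T) → 3
  σ[z='t'](π[z](T)) → 3

== RESULT ==
z
t
t
t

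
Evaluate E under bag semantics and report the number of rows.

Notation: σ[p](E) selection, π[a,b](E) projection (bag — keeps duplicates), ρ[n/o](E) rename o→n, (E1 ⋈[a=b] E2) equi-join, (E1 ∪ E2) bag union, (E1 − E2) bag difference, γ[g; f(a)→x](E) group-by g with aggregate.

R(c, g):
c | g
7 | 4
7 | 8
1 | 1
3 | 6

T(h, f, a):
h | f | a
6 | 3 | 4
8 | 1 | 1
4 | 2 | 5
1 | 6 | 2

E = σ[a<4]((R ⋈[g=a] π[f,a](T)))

Row counts bottom-up:
  R → 4
  T → 4
  π[f,a](T) → 4
  (R ⋈[g=a] π[f,a](T)) → 2
  σ[a<4]((R ⋈[g=a] π[f,a](T))) → 1

|E| = 1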